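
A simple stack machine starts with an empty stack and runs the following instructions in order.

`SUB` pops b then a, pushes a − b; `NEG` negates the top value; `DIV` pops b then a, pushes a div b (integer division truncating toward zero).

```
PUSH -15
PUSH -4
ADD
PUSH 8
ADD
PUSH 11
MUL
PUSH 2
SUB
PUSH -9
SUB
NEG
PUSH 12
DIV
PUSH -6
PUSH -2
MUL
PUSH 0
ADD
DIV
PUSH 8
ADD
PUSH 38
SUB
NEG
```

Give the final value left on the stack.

PUSH -15 -> -15
PUSH -4  -> -15 -4
ADD      -> -19
PUSH 8   -> -19 8
ADD      -> -11
PUSH 11  -> -11 11
MUL      -> -121
PUSH 2   -> -121 2
SUB      -> -123
PUSH -9  -> -123 -9
SUB      -> -114
NEG      -> 114
PUSH 12  -> 114 12
DIV      -> 9
PUSH -6  -> 9 -6
PUSH -2  -> 9 -6 -2
MUL      -> 9 12
PUSH 0   -> 9 12 0
ADD      -> 9 12
DIV      -> 0
PUSH 8   -> 0 8
ADD      -> 8
PUSH 38  -> 8 38
SUB      -> -30
NEG      -> 30

30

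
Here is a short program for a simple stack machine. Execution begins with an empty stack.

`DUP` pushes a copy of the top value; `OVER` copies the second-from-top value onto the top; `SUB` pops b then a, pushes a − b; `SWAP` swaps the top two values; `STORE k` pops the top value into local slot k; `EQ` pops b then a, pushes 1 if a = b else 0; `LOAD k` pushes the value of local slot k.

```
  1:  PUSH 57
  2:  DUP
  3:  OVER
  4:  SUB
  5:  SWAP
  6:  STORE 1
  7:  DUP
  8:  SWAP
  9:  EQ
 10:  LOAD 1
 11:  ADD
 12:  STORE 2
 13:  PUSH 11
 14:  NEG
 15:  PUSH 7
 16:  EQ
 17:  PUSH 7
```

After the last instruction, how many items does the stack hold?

2

PUSH 57  57
DUP      57 57
OVER     57 57 57
SUB      57 0
SWAP     0 57
STORE 1  0
DUP      0 0
SWAP     0 0
EQ       1
LOAD 1   1 57
ADD      58
STORE 2  (empty)
PUSH 11  11
NEG      -11
PUSH 7   -11 7
EQ       0
PUSH 7   0 7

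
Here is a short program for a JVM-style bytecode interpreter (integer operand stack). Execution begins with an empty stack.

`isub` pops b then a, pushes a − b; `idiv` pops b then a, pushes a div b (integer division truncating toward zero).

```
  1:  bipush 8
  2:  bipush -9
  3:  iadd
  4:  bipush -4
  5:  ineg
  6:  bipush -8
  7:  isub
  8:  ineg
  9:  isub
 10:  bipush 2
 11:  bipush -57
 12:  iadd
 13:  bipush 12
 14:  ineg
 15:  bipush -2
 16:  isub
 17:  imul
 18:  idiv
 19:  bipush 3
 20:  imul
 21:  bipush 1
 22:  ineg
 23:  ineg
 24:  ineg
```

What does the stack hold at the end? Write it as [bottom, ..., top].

bipush 8   : [8]
bipush -9  : [8, -9]
iadd       : [-1]
bipush -4  : [-1, -4]
ineg       : [-1, 4]
bipush -8  : [-1, 4, -8]
isub       : [-1, 12]
ineg       : [-1, -12]
isub       : [11]
bipush 2   : [11, 2]
bipush -57 : [11, 2, -57]
iadd       : [11, -55]
bipush 12  : [11, -55, 12]
ineg       : [11, -55, -12]
bipush -2  : [11, -55, -12, -2]
isub       : [11, -55, -10]
imul       : [11, 550]
idiv       : [0]
bipush 3   : [0, 3]
imul       : [0]
bipush 1   : [0, 1]
ineg       : [0, -1]
ineg       : [0, 1]
ineg       : [0, -1]

[0, -1]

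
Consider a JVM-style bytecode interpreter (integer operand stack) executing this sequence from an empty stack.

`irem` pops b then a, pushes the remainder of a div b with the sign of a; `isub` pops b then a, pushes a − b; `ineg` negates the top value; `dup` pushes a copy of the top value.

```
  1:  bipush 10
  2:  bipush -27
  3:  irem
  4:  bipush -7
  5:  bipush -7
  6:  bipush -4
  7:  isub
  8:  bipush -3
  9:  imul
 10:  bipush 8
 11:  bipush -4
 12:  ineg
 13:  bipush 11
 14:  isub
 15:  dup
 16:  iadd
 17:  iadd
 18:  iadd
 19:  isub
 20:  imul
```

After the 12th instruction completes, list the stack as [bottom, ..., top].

[10, -7, 9, 8, 4]

bipush 10  : [10]
bipush -27 : [10, -27]
irem       : [10]
bipush -7  : [10, -7]
bipush -7  : [10, -7, -7]
bipush -4  : [10, -7, -7, -4]
isub       : [10, -7, -3]
bipush -3  : [10, -7, -3, -3]
imul       : [10, -7, 9]
bipush 8   : [10, -7, 9, 8]
bipush -4  : [10, -7, 9, 8, -4]
ineg       : [10, -7, 9, 8, 4]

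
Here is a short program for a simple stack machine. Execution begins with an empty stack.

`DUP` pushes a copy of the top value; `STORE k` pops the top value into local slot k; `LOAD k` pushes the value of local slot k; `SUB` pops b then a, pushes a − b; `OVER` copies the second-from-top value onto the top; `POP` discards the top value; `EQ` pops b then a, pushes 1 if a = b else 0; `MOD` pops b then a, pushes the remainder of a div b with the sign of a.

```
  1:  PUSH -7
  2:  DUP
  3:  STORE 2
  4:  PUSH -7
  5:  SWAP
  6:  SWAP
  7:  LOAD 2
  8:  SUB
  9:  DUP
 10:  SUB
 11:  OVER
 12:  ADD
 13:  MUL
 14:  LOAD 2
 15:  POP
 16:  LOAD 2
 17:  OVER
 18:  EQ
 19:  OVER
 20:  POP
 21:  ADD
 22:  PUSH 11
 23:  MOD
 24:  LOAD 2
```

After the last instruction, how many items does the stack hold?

2

PUSH -7 → -7
DUP     → -7 -7
STORE 2 → -7
PUSH -7 → -7 -7
SWAP    → -7 -7
SWAP    → -7 -7
LOAD 2  → -7 -7 -7
SUB     → -7 0
DUP     → -7 0 0
SUB     → -7 0
OVER    → -7 0 -7
ADD     → -7 -7
MUL     → 49
LOAD 2  → 49 -7
POP     → 49
LOAD 2  → 49 -7
OVER    → 49 -7 49
EQ      → 49 0
OVER    → 49 0 49
POP     → 49 0
ADD     → 49
PUSH 11 → 49 11
MOD     → 5
LOAD 2  → 5 -7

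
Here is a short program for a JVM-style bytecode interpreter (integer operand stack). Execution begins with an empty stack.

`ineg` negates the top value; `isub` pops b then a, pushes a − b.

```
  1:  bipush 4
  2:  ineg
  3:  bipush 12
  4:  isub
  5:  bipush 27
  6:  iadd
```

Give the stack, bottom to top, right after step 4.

bipush 4  -> [4]
ineg      -> [-4]
bipush 12 -> [-4, 12]
isub      -> [-16]

[-16]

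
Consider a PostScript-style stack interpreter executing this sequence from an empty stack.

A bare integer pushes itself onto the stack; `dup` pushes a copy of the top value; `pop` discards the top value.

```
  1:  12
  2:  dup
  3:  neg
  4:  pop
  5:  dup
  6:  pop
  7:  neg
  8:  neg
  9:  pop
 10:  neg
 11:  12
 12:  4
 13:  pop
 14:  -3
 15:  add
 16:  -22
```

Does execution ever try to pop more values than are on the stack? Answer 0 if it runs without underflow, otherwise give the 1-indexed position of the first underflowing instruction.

12   [12]
dup  [12, 12]
neg  [12, -12]
pop  [12]
dup  [12, 12]
pop  [12]
neg  [-12]
neg  [12]
pop  []
neg  — needs 1 operand, stack has 0 → underflow

10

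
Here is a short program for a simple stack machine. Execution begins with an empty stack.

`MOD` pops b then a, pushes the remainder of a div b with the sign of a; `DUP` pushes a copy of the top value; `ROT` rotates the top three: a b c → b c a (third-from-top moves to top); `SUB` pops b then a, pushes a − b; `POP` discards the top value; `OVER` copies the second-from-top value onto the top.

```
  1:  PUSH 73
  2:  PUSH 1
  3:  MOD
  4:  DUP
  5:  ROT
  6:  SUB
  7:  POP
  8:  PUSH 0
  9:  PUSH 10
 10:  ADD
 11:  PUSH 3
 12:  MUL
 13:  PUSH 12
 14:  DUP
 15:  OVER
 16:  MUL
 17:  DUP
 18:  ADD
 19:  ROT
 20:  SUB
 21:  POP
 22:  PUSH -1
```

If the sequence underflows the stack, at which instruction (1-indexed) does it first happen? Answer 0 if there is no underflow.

5

PUSH 73  73
PUSH 1   73 1
MOD      0
DUP      0 0
ROT  — needs 3 operands, stack has 2 → underflow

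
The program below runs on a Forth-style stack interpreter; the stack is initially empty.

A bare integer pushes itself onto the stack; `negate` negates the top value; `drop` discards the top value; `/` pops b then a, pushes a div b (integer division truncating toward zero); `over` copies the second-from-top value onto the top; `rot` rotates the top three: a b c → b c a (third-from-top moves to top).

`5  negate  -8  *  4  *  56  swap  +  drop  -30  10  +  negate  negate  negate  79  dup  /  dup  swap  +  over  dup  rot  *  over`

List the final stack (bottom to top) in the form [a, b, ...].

5       5
negate  -5
-8      -5 -8
*       40
4       40 4
*       160
56      160 56
swap    56 160
+       216
drop    (empty)
-30     -30
10      -30 10
+       -20
negate  20
negate  -20
negate  20
79      20 79
dup     20 79 79
/       20 1
dup     20 1 1
swap    20 1 1
+       20 2
over    20 2 20
dup     20 2 20 20
rot     20 20 20 2
*       20 20 40
over    20 20 40 20

[20, 20, 40, 20]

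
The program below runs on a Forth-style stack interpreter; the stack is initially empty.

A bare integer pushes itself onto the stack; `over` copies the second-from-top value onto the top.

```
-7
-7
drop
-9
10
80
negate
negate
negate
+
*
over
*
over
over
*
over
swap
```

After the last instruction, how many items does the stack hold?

4

-7      -7
-7      -7 -7
drop    -7
-9      -7 -9
10      -7 -9 10
80      -7 -9 10 80
negate  -7 -9 10 -80
negate  -7 -9 10 80
negate  -7 -9 10 -80
+       -7 -9 -70
*       -7 630
over    -7 630 -7
*       -7 -4410
over    -7 -4410 -7
over    -7 -4410 -7 -4410
*       -7 -4410 30870
over    -7 -4410 30870 -4410
swap    -7 -4410 -4410 30870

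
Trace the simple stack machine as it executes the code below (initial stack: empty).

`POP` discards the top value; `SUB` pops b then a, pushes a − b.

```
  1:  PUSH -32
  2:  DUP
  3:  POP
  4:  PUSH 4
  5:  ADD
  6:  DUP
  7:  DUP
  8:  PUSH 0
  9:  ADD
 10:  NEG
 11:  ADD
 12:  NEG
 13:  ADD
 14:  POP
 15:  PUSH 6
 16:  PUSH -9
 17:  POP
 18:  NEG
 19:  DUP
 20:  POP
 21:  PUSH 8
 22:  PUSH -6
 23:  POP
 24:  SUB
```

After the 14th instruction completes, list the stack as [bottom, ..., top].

[]

PUSH -32 -> -32
DUP      -> -32 -32
POP      -> -32
PUSH 4   -> -32 4
ADD      -> -28
DUP      -> -28 -28
DUP      -> -28 -28 -28
PUSH 0   -> -28 -28 -28 0
ADD      -> -28 -28 -28
NEG      -> -28 -28 28
ADD      -> -28 0
NEG      -> -28 0
ADD      -> -28
POP      -> (empty)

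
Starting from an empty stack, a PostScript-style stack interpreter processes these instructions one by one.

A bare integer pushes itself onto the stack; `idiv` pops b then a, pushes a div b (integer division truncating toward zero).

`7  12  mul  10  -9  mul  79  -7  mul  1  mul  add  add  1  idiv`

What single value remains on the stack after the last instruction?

7    -> [7]
12   -> [7, 12]
mul  -> [84]
10   -> [84, 10]
-9   -> [84, 10, -9]
mul  -> [84, -90]
79   -> [84, -90, 79]
-7   -> [84, -90, 79, -7]
mul  -> [84, -90, -553]
1    -> [84, -90, -553, 1]
mul  -> [84, -90, -553]
add  -> [84, -643]
add  -> [-559]
1    -> [-559, 1]
idiv -> [-559]

-559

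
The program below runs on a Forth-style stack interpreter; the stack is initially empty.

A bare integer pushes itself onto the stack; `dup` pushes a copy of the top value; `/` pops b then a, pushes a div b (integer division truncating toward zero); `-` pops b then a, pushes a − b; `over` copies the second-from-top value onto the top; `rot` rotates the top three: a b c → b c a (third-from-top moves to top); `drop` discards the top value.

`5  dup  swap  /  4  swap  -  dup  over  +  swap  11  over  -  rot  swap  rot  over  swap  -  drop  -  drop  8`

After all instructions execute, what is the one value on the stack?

5     [5]
dup   [5, 5]
swap  [5, 5]
/     [1]
4     [1, 4]
swap  [4, 1]
-     [3]
dup   [3, 3]
over  [3, 3, 3]
+     [3, 6]
swap  [6, 3]
11    [6, 3, 11]
over  [6, 3, 11, 3]
-     [6, 3, 8]
rot   [3, 8, 6]
swap  [3, 6, 8]
rot   [6, 8, 3]
over  [6, 8, 3, 8]
swap  [6, 8, 8, 3]
-     [6, 8, 5]
drop  [6, 8]
-     [-2]
drop  []
8     [8]

8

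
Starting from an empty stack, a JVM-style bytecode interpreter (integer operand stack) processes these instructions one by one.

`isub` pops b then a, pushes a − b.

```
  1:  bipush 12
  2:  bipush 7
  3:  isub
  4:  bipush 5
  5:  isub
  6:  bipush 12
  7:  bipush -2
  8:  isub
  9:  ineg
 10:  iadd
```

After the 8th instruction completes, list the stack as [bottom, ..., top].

bipush 12  12
bipush 7   12 7
isub       5
bipush 5   5 5
isub       0
bipush 12  0 12
bipush -2  0 12 -2
isub       0 14

[0, 14]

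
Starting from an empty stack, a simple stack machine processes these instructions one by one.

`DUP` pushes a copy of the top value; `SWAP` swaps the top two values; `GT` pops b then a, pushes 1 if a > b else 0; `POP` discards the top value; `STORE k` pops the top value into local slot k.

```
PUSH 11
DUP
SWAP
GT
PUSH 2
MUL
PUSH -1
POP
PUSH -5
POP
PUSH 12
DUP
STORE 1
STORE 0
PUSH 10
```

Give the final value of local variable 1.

12

PUSH 11 : 11
DUP     : 11 11
SWAP    : 11 11
GT      : 0
PUSH 2  : 0 2
MUL     : 0
PUSH -1 : 0 -1
POP     : 0
PUSH -5 : 0 -5
POP     : 0
PUSH 12 : 0 12
DUP     : 0 12 12
STORE 1 : 0 12
STORE 0 : 0
PUSH 10 : 0 10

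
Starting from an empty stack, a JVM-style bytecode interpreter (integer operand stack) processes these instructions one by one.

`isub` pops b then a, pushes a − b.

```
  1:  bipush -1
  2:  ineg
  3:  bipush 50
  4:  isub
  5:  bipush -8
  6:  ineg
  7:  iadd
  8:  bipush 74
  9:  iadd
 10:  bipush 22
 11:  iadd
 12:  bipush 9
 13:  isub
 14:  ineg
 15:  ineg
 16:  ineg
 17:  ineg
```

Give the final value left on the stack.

46

bipush -1 : -1
ineg      : 1
bipush 50 : 1 50
isub      : -49
bipush -8 : -49 -8
ineg      : -49 8
iadd      : -41
bipush 74 : -41 74
iadd      : 33
bipush 22 : 33 22
iadd      : 55
bipush 9  : 55 9
isub      : 46
ineg      : -46
ineg      : 46
ineg      : -46
ineg      : 46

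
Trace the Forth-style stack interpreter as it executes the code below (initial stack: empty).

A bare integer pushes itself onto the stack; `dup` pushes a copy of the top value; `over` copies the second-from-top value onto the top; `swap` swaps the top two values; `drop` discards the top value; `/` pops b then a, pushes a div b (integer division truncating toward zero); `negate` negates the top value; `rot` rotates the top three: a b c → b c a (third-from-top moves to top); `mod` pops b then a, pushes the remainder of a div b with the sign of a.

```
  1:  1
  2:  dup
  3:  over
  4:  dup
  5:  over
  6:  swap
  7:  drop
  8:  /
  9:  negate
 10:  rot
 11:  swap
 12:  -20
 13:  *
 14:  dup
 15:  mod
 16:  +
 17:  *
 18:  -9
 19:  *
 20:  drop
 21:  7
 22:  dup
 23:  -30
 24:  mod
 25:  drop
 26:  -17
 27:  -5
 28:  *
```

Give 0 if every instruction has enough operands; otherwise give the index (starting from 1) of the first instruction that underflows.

0

1      : [1]
dup    : [1, 1]
over   : [1, 1, 1]
dup    : [1, 1, 1, 1]
over   : [1, 1, 1, 1, 1]
swap   : [1, 1, 1, 1, 1]
drop   : [1, 1, 1, 1]
/      : [1, 1, 1]
negate : [1, 1, -1]
rot    : [1, -1, 1]
swap   : [1, 1, -1]
-20    : [1, 1, -1, -20]
*      : [1, 1, 20]
dup    : [1, 1, 20, 20]
mod    : [1, 1, 0]
+      : [1, 1]
*      : [1]
-9     : [1, -9]
*      : [-9]
drop   : []
7      : [7]
dup    : [7, 7]
-30    : [7, 7, -30]
mod    : [7, 7]
drop   : [7]
-17    : [7, -17]
-5     : [7, -17, -5]
*      : [7, 85]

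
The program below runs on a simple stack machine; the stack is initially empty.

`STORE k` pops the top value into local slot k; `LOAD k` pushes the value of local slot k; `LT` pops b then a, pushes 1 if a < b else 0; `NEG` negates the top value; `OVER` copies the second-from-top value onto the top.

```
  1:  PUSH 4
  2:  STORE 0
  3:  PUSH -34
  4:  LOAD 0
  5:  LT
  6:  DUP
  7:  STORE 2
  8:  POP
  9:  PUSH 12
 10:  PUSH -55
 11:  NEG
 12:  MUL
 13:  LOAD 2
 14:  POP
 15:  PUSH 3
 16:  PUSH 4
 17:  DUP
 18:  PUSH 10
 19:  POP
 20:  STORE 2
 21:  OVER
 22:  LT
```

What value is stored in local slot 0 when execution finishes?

PUSH 4   → [4]
STORE 0  → []
PUSH -34 → [-34]
LOAD 0   → [-34, 4]
LT       → [1]
DUP      → [1, 1]
STORE 2  → [1]
POP      → []
PUSH 12  → [12]
PUSH -55 → [12, -55]
NEG      → [12, 55]
MUL      → [660]
LOAD 2   → [660, 1]
POP      → [660]
PUSH 3   → [660, 3]
PUSH 4   → [660, 3, 4]
DUP      → [660, 3, 4, 4]
PUSH 10  → [660, 3, 4, 4, 10]
POP      → [660, 3, 4, 4]
STORE 2  → [660, 3, 4]
OVER     → [660, 3, 4, 3]
LT       → [660, 3, 0]

4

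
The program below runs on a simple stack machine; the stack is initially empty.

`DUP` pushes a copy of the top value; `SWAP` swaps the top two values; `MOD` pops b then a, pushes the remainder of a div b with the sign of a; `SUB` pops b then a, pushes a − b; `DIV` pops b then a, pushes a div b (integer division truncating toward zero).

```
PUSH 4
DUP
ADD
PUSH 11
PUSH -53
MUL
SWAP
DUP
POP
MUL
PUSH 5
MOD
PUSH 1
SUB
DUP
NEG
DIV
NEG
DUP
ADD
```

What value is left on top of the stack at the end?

PUSH 4   → [4]
DUP      → [4, 4]
ADD      → [8]
PUSH 11  → [8, 11]
PUSH -53 → [8, 11, -53]
MUL      → [8, -583]
SWAP     → [-583, 8]
DUP      → [-583, 8, 8]
POP      → [-583, 8]
MUL      → [-4664]
PUSH 5   → [-4664, 5]
MOD      → [-4]
PUSH 1   → [-4, 1]
SUB      → [-5]
DUP      → [-5, -5]
NEG      → [-5, 5]
DIV      → [-1]
NEG      → [1]
DUP      → [1, 1]
ADD      → [2]

2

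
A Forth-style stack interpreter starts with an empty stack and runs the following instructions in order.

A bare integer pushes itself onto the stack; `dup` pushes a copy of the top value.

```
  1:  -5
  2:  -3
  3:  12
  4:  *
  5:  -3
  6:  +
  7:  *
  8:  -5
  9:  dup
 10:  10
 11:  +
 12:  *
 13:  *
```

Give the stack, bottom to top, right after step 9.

[195, -5, -5]

-5  : [-5]
-3  : [-5, -3]
12  : [-5, -3, 12]
*   : [-5, -36]
-3  : [-5, -36, -3]
+   : [-5, -39]
*   : [195]
-5  : [195, -5]
dup : [195, -5, -5]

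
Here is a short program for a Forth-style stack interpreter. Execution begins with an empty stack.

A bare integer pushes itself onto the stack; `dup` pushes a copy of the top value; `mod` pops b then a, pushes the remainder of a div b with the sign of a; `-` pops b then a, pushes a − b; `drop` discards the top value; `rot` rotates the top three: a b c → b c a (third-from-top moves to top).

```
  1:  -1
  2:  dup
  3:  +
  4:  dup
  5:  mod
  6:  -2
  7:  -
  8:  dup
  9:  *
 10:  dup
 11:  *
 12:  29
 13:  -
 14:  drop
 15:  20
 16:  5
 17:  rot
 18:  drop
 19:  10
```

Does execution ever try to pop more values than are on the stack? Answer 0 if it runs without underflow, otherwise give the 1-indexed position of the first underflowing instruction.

17

-1    -1
dup   -1 -1
+     -2
dup   -2 -2
mod   0
-2    0 -2
-     2
dup   2 2
*     4
dup   4 4
*     16
29    16 29
-     -13
drop  (empty)
20    20
5     20 5
rot  — needs 3 operands, stack has 2 → underflow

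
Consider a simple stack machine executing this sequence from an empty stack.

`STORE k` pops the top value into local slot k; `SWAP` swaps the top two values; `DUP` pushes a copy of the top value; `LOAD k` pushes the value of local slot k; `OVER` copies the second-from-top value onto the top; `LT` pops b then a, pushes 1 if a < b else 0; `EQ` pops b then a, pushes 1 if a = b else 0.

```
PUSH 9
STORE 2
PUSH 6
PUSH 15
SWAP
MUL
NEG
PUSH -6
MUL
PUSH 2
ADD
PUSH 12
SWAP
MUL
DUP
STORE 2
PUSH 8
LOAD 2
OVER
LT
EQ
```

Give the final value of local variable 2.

PUSH 9  → 9
STORE 2 → (empty)
PUSH 6  → 6
PUSH 15 → 6 15
SWAP    → 15 6
MUL     → 90
NEG     → -90
PUSH -6 → -90 -6
MUL     → 540
PUSH 2  → 540 2
ADD     → 542
PUSH 12 → 542 12
SWAP    → 12 542
MUL     → 6504
DUP     → 6504 6504
STORE 2 → 6504
PUSH 8  → 6504 8
LOAD 2  → 6504 8 6504
OVER    → 6504 8 6504 8
LT      → 6504 8 0
EQ      → 6504 0

6504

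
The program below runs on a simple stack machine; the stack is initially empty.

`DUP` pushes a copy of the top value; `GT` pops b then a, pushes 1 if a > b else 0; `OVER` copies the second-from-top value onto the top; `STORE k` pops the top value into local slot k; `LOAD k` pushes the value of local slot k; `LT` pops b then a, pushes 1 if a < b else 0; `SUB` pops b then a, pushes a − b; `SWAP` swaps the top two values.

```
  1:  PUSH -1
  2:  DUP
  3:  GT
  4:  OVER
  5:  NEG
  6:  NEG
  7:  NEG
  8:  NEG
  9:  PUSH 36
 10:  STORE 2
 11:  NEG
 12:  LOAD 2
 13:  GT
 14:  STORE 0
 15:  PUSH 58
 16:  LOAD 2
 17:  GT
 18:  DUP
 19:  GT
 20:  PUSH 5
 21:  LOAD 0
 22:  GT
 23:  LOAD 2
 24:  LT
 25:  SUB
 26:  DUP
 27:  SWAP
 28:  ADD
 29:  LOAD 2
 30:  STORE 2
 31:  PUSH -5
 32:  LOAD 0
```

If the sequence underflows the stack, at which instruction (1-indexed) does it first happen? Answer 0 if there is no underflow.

PUSH -1  -1
DUP      -1 -1
GT       0
OVER  — needs 2 operands, stack has 1 → underflow

4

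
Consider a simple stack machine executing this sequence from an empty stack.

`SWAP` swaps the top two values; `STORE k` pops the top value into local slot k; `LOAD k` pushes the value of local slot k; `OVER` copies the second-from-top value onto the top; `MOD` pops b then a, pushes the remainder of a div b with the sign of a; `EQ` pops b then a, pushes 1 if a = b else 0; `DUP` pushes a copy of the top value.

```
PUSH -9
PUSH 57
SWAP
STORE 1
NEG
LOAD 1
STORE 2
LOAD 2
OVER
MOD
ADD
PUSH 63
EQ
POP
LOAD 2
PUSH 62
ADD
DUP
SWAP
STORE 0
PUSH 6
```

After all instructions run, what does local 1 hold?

PUSH -9  [-9]
PUSH 57  [-9, 57]
SWAP     [57, -9]
STORE 1  [57]
NEG      [-57]
LOAD 1   [-57, -9]
STORE 2  [-57]
LOAD 2   [-57, -9]
OVER     [-57, -9, -57]
MOD      [-57, -9]
ADD      [-66]
PUSH 63  [-66, 63]
EQ       [0]
POP      []
LOAD 2   [-9]
PUSH 62  [-9, 62]
ADD      [53]
DUP      [53, 53]
SWAP     [53, 53]
STORE 0  [53]
PUSH 6   [53, 6]

-9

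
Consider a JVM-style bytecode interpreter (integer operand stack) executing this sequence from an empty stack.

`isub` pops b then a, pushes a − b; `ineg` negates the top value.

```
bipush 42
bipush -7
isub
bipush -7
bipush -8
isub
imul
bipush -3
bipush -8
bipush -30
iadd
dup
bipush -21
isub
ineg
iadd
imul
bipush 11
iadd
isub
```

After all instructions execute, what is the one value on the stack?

-25

bipush 42  : 42
bipush -7  : 42 -7
isub       : 49
bipush -7  : 49 -7
bipush -8  : 49 -7 -8
isub       : 49 1
imul       : 49
bipush -3  : 49 -3
bipush -8  : 49 -3 -8
bipush -30 : 49 -3 -8 -30
iadd       : 49 -3 -38
dup        : 49 -3 -38 -38
bipush -21 : 49 -3 -38 -38 -21
isub       : 49 -3 -38 -17
ineg       : 49 -3 -38 17
iadd       : 49 -3 -21
imul       : 49 63
bipush 11  : 49 63 11
iadd       : 49 74
isub       : -25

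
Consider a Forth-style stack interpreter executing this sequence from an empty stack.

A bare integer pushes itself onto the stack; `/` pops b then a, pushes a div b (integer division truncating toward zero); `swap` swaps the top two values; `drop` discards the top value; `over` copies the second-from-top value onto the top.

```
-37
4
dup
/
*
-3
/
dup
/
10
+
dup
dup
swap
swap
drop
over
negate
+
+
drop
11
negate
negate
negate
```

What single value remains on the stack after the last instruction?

-11

-37    → [-37]
4      → [-37, 4]
dup    → [-37, 4, 4]
/      → [-37, 1]
*      → [-37]
-3     → [-37, -3]
/      → [12]
dup    → [12, 12]
/      → [1]
10     → [1, 10]
+      → [11]
dup    → [11, 11]
dup    → [11, 11, 11]
swap   → [11, 11, 11]
swap   → [11, 11, 11]
drop   → [11, 11]
over   → [11, 11, 11]
negate → [11, 11, -11]
+      → [11, 0]
+      → [11]
drop   → []
11     → [11]
negate → [-11]
negate → [11]
negate → [-11]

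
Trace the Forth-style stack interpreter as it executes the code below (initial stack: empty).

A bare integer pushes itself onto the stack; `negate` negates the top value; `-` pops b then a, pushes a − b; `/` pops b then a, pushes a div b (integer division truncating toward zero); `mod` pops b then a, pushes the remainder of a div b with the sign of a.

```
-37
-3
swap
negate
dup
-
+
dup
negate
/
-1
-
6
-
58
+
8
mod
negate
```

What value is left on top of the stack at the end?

-37    → [-37]
-3     → [-37, -3]
swap   → [-3, -37]
negate → [-3, 37]
dup    → [-3, 37, 37]
-      → [-3, 0]
+      → [-3]
dup    → [-3, -3]
negate → [-3, 3]
/      → [-1]
-1     → [-1, -1]
-      → [0]
6      → [0, 6]
-      → [-6]
58     → [-6, 58]
+      → [52]
8      → [52, 8]
mod    → [4]
negate → [-4]

-4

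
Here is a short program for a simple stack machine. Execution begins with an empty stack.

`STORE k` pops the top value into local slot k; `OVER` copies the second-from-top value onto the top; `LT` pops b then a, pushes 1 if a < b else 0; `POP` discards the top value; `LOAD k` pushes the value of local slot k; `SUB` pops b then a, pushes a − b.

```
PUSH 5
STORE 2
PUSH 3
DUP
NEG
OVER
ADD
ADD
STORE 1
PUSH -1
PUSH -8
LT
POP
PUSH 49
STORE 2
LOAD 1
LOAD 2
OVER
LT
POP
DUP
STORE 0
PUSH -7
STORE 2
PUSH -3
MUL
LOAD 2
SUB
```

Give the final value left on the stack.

-2

PUSH 5   5
STORE 2  (empty)
PUSH 3   3
DUP      3 3
NEG      3 -3
OVER     3 -3 3
ADD      3 0
ADD      3
STORE 1  (empty)
PUSH -1  -1
PUSH -8  -1 -8
LT       0
POP      (empty)
PUSH 49  49
STORE 2  (empty)
LOAD 1   3
LOAD 2   3 49
OVER     3 49 3
LT       3 0
POP      3
DUP      3 3
STORE 0  3
PUSH -7  3 -7
STORE 2  3
PUSH -3  3 -3
MUL      -9
LOAD 2   -9 -7
SUB      -2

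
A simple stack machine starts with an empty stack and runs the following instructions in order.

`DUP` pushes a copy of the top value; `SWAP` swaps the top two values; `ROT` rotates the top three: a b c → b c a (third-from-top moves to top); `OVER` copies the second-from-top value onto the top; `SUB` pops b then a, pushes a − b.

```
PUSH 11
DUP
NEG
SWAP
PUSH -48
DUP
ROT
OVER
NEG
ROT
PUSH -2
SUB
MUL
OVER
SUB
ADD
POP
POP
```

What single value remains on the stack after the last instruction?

-11

PUSH 11  : 11
DUP      : 11 11
NEG      : 11 -11
SWAP     : -11 11
PUSH -48 : -11 11 -48
DUP      : -11 11 -48 -48
ROT      : -11 -48 -48 11
OVER     : -11 -48 -48 11 -48
NEG      : -11 -48 -48 11 48
ROT      : -11 -48 11 48 -48
PUSH -2  : -11 -48 11 48 -48 -2
SUB      : -11 -48 11 48 -46
MUL      : -11 -48 11 -2208
OVER     : -11 -48 11 -2208 11
SUB      : -11 -48 11 -2219
ADD      : -11 -48 -2208
POP      : -11 -48
POP      : -11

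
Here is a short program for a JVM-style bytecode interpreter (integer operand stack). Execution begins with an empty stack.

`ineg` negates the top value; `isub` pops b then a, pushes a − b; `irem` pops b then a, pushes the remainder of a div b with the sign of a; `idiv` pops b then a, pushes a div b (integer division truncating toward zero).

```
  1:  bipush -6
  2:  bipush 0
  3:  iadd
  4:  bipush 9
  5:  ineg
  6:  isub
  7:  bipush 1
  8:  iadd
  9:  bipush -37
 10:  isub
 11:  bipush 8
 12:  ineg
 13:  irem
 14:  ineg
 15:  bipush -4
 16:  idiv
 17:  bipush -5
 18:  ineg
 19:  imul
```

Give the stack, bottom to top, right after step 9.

bipush -6  : [-6]
bipush 0   : [-6, 0]
iadd       : [-6]
bipush 9   : [-6, 9]
ineg       : [-6, -9]
isub       : [3]
bipush 1   : [3, 1]
iadd       : [4]
bipush -37 : [4, -37]

[4, -37]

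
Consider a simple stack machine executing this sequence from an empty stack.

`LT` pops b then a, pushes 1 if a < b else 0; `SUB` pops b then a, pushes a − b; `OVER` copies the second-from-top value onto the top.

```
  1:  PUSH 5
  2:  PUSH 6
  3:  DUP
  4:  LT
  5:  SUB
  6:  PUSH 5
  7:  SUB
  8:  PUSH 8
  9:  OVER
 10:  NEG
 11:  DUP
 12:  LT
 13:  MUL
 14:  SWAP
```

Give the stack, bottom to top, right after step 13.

[0, 0]

PUSH 5 → 5
PUSH 6 → 5 6
DUP    → 5 6 6
LT     → 5 0
SUB    → 5
PUSH 5 → 5 5
SUB    → 0
PUSH 8 → 0 8
OVER   → 0 8 0
NEG    → 0 8 0
DUP    → 0 8 0 0
LT     → 0 8 0
MUL    → 0 0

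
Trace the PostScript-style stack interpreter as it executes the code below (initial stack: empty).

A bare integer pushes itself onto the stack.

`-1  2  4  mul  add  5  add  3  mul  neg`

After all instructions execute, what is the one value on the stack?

-36

-1  → [-1]
2   → [-1, 2]
4   → [-1, 2, 4]
mul → [-1, 8]
add → [7]
5   → [7, 5]
add → [12]
3   → [12, 3]
mul → [36]
neg → [-36]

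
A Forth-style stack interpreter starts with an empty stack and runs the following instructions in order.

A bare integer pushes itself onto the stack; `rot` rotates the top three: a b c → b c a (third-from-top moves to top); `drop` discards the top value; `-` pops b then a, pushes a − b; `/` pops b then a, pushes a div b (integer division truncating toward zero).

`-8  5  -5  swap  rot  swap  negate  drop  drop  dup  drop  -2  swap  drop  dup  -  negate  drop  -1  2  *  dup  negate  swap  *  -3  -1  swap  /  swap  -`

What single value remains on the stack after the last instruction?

-8     -> [-8]
5      -> [-8, 5]
-5     -> [-8, 5, -5]
swap   -> [-8, -5, 5]
rot    -> [-5, 5, -8]
swap   -> [-5, -8, 5]
negate -> [-5, -8, -5]
drop   -> [-5, -8]
drop   -> [-5]
dup    -> [-5, -5]
drop   -> [-5]
-2     -> [-5, -2]
swap   -> [-2, -5]
drop   -> [-2]
dup    -> [-2, -2]
-      -> [0]
negate -> [0]
drop   -> []
-1     -> [-1]
2      -> [-1, 2]
*      -> [-2]
dup    -> [-2, -2]
negate -> [-2, 2]
swap   -> [2, -2]
*      -> [-4]
-3     -> [-4, -3]
-1     -> [-4, -3, -1]
swap   -> [-4, -1, -3]
/      -> [-4, 0]
swap   -> [0, -4]
-      -> [4]

4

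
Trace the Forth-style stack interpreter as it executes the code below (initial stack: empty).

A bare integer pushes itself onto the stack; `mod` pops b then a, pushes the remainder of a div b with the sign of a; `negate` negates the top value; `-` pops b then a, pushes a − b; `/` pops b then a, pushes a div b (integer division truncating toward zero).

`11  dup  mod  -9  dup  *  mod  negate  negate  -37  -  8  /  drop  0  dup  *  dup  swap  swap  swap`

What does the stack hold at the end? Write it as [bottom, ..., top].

11      [11]
dup     [11, 11]
mod     [0]
-9      [0, -9]
dup     [0, -9, -9]
*       [0, 81]
mod     [0]
negate  [0]
negate  [0]
-37     [0, -37]
-       [37]
8       [37, 8]
/       [4]
drop    []
0       [0]
dup     [0, 0]
*       [0]
dup     [0, 0]
swap    [0, 0]
swap    [0, 0]
swap    [0, 0]

[0, 0]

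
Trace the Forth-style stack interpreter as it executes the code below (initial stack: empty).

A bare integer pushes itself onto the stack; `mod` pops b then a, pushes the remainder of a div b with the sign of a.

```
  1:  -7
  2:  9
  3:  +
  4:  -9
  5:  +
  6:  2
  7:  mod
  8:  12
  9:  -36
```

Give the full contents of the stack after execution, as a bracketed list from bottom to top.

-7  -> [-7]
9   -> [-7, 9]
+   -> [2]
-9  -> [2, -9]
+   -> [-7]
2   -> [-7, 2]
mod -> [-1]
12  -> [-1, 12]
-36 -> [-1, 12, -36]

[-1, 12, -36]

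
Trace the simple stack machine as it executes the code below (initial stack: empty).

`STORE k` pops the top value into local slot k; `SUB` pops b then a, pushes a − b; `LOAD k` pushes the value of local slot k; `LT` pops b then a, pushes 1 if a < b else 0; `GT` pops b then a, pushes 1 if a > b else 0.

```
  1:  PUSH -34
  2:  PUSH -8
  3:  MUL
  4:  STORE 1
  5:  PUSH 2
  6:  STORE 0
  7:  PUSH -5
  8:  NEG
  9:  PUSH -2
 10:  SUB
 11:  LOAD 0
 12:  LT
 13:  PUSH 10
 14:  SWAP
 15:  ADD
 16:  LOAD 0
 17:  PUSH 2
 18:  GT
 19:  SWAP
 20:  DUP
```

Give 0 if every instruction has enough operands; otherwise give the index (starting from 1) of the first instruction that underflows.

PUSH -34 -> [-34]
PUSH -8  -> [-34, -8]
MUL      -> [272]
STORE 1  -> []
PUSH 2   -> [2]
STORE 0  -> []
PUSH -5  -> [-5]
NEG      -> [5]
PUSH -2  -> [5, -2]
SUB      -> [7]
LOAD 0   -> [7, 2]
LT       -> [0]
PUSH 10  -> [0, 10]
SWAP     -> [10, 0]
ADD      -> [10]
LOAD 0   -> [10, 2]
PUSH 2   -> [10, 2, 2]
GT       -> [10, 0]
SWAP     -> [0, 10]
DUP      -> [0, 10, 10]

0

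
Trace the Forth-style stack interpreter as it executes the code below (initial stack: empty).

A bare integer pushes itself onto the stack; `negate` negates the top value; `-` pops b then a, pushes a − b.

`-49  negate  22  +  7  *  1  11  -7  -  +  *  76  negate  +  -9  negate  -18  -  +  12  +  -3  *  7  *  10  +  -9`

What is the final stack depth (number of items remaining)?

2

-49     -49
negate  49
22      49 22
+       71
7       71 7
*       497
1       497 1
11      497 1 11
-7      497 1 11 -7
-       497 1 18
+       497 19
*       9443
76      9443 76
negate  9443 -76
+       9367
-9      9367 -9
negate  9367 9
-18     9367 9 -18
-       9367 27
+       9394
12      9394 12
+       9406
-3      9406 -3
*       -28218
7       -28218 7
*       -197526
10      -197526 10
+       -197516
-9      -197516 -9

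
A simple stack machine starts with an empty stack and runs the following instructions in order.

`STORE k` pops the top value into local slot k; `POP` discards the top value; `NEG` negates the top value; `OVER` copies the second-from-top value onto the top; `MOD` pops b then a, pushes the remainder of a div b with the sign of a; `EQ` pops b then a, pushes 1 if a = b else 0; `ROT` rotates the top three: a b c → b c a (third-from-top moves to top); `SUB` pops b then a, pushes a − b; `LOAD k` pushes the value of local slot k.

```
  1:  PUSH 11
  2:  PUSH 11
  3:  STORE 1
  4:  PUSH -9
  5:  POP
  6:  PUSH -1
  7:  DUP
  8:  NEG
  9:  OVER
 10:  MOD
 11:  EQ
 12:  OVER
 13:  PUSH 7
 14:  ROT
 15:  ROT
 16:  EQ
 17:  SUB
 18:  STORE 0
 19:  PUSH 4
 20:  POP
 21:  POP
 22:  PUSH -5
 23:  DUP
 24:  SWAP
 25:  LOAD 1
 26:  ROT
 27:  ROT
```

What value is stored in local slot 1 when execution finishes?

PUSH 11 → 11
PUSH 11 → 11 11
STORE 1 → 11
PUSH -9 → 11 -9
POP     → 11
PUSH -1 → 11 -1
DUP     → 11 -1 -1
NEG     → 11 -1 1
OVER    → 11 -1 1 -1
MOD     → 11 -1 0
EQ      → 11 0
OVER    → 11 0 11
PUSH 7  → 11 0 11 7
ROT     → 11 11 7 0
ROT     → 11 7 0 11
EQ      → 11 7 0
SUB     → 11 7
STORE 0 → 11
PUSH 4  → 11 4
POP     → 11
POP     → (empty)
PUSH -5 → -5
DUP     → -5 -5
SWAP    → -5 -5
LOAD 1  → -5 -5 11
ROT     → -5 11 -5
ROT     → 11 -5 -5

11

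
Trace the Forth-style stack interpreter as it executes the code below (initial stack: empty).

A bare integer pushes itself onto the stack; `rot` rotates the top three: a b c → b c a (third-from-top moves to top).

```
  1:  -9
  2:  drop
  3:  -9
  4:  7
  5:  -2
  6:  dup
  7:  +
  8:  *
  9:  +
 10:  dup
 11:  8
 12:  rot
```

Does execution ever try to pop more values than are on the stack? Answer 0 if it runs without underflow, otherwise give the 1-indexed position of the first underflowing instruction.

0

-9   -> -9
drop -> (empty)
-9   -> -9
7    -> -9 7
-2   -> -9 7 -2
dup  -> -9 7 -2 -2
+    -> -9 7 -4
*    -> -9 -28
+    -> -37
dup  -> -37 -37
8    -> -37 -37 8
rot  -> -37 8 -37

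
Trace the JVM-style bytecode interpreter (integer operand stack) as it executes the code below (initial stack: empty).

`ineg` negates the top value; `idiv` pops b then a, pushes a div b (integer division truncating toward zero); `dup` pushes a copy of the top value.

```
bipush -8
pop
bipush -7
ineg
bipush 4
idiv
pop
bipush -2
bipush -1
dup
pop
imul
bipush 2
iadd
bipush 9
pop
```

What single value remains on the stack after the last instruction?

bipush -8 : -8
pop       : (empty)
bipush -7 : -7
ineg      : 7
bipush 4  : 7 4
idiv      : 1
pop       : (empty)
bipush -2 : -2
bipush -1 : -2 -1
dup       : -2 -1 -1
pop       : -2 -1
imul      : 2
bipush 2  : 2 2
iadd      : 4
bipush 9  : 4 9
pop       : 4

4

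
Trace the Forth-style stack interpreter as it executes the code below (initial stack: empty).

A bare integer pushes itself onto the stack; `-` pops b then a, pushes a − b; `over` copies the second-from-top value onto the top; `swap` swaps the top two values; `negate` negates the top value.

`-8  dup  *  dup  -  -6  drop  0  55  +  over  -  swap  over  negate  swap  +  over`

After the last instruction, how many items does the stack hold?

-8     → [-8]
dup    → [-8, -8]
*      → [64]
dup    → [64, 64]
-      → [0]
-6     → [0, -6]
drop   → [0]
0      → [0, 0]
55     → [0, 0, 55]
+      → [0, 55]
over   → [0, 55, 0]
-      → [0, 55]
swap   → [55, 0]
over   → [55, 0, 55]
negate → [55, 0, -55]
swap   → [55, -55, 0]
+      → [55, -55]
over   → [55, -55, 55]

3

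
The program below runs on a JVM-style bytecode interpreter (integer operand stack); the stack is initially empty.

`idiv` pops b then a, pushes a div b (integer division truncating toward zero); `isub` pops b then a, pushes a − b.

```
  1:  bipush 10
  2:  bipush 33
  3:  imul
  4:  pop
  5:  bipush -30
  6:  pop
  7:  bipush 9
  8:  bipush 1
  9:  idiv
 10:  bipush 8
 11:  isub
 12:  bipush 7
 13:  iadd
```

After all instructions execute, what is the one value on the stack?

bipush 10  → 10
bipush 33  → 10 33
imul       → 330
pop        → (empty)
bipush -30 → -30
pop        → (empty)
bipush 9   → 9
bipush 1   → 9 1
idiv       → 9
bipush 8   → 9 8
isub       → 1
bipush 7   → 1 7
iadd       → 8

8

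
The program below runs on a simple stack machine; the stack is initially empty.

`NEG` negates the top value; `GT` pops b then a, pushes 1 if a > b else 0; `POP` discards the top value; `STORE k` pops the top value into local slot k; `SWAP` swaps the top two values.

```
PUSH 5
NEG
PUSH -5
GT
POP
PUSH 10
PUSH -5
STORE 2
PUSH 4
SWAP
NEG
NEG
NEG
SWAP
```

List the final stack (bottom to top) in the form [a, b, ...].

PUSH 5  -> 5
NEG     -> -5
PUSH -5 -> -5 -5
GT      -> 0
POP     -> (empty)
PUSH 10 -> 10
PUSH -5 -> 10 -5
STORE 2 -> 10
PUSH 4  -> 10 4
SWAP    -> 4 10
NEG     -> 4 -10
NEG     -> 4 10
NEG     -> 4 -10
SWAP    -> -10 4

[-10, 4]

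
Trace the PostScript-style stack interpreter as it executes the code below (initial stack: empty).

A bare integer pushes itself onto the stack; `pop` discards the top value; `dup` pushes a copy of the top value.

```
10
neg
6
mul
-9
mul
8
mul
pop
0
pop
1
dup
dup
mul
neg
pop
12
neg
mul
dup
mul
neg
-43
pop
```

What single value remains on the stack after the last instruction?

10  -> 10
neg -> -10
6   -> -10 6
mul -> -60
-9  -> -60 -9
mul -> 540
8   -> 540 8
mul -> 4320
pop -> (empty)
0   -> 0
pop -> (empty)
1   -> 1
dup -> 1 1
dup -> 1 1 1
mul -> 1 1
neg -> 1 -1
pop -> 1
12  -> 1 12
neg -> 1 -12
mul -> -12
dup -> -12 -12
mul -> 144
neg -> -144
-43 -> -144 -43
pop -> -144

-144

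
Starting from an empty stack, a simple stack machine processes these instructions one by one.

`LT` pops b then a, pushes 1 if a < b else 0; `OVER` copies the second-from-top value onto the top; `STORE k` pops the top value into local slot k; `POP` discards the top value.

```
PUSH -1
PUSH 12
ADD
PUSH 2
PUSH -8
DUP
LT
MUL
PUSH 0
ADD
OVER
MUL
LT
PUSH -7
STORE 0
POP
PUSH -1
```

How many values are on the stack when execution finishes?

PUSH -1 -> [-1]
PUSH 12 -> [-1, 12]
ADD     -> [11]
PUSH 2  -> [11, 2]
PUSH -8 -> [11, 2, -8]
DUP     -> [11, 2, -8, -8]
LT      -> [11, 2, 0]
MUL     -> [11, 0]
PUSH 0  -> [11, 0, 0]
ADD     -> [11, 0]
OVER    -> [11, 0, 11]
MUL     -> [11, 0]
LT      -> [0]
PUSH -7 -> [0, -7]
STORE 0 -> [0]
POP     -> []
PUSH -1 -> [-1]

1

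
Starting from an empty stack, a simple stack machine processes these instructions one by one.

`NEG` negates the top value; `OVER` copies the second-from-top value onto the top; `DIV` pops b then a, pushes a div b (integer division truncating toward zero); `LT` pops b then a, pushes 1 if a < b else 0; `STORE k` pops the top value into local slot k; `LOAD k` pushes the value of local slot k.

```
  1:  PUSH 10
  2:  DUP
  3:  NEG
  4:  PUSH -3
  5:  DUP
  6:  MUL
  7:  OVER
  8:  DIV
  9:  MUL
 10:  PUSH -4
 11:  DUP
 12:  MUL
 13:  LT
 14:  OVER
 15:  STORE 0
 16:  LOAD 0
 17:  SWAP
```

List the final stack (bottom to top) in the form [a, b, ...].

[10, 10, 1]

PUSH 10 → [10]
DUP     → [10, 10]
NEG     → [10, -10]
PUSH -3 → [10, -10, -3]
DUP     → [10, -10, -3, -3]
MUL     → [10, -10, 9]
OVER    → [10, -10, 9, -10]
DIV     → [10, -10, 0]
MUL     → [10, 0]
PUSH -4 → [10, 0, -4]
DUP     → [10, 0, -4, -4]
MUL     → [10, 0, 16]
LT      → [10, 1]
OVER    → [10, 1, 10]
STORE 0 → [10, 1]
LOAD 0  → [10, 1, 10]
SWAP    → [10, 10, 1]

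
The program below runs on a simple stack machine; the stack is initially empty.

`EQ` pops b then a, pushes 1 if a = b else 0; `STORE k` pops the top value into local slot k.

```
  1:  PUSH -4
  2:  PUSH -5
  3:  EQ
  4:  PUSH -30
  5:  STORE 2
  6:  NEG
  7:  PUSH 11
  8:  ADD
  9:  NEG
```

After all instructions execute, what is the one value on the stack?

PUSH -4  → -4
PUSH -5  → -4 -5
EQ       → 0
PUSH -30 → 0 -30
STORE 2  → 0
NEG      → 0
PUSH 11  → 0 11
ADD      → 11
NEG      → -11

-11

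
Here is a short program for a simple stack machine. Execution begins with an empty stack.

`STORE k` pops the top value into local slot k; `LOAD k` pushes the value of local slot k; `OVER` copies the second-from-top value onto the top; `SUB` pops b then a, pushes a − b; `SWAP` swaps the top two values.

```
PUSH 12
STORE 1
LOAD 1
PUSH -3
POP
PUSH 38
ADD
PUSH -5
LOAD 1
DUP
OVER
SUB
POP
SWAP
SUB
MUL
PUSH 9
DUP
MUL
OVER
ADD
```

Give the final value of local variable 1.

PUSH 12 : [12]
STORE 1 : []
LOAD 1  : [12]
PUSH -3 : [12, -3]
POP     : [12]
PUSH 38 : [12, 38]
ADD     : [50]
PUSH -5 : [50, -5]
LOAD 1  : [50, -5, 12]
DUP     : [50, -5, 12, 12]
OVER    : [50, -5, 12, 12, 12]
SUB     : [50, -5, 12, 0]
POP     : [50, -5, 12]
SWAP    : [50, 12, -5]
SUB     : [50, 17]
MUL     : [850]
PUSH 9  : [850, 9]
DUP     : [850, 9, 9]
MUL     : [850, 81]
OVER    : [850, 81, 850]
ADD     : [850, 931]

12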